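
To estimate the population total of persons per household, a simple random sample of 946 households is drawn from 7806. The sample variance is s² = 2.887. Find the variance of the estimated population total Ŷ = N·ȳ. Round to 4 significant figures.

163400

Var(Ŷ) = N²·Var(ȳ) = N²·(1 − n/N)·s²/n.
f = 946/7806 = 0.12118883; Var(ȳ) = 0.87881117·2.887/946 = 0.0026819533.
Var(Ŷ) = 7806² · 0.0026819533 = 163421.17.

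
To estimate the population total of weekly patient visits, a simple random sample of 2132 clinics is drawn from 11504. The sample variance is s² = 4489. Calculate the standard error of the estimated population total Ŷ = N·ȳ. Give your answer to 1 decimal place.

Var(Ŷ) = N²·Var(ȳ) = N²·(1 − n/N)·s²/n.
f = 2132/11504 = 0.18532684; Var(ȳ) = 0.81467316·4489/2132 = 1.7153226.
Var(Ŷ) = 11504² · 1.7153226 = 2.2700925 × 10^8.
SE(Ŷ) = √(2.2700925 × 10^8) = 15066.8.

15066.8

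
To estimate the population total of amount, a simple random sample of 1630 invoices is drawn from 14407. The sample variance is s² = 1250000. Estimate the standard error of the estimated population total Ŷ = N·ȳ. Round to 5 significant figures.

375720

Var(Ŷ) = N²·Var(ȳ) = N²·(1 − n/N)·s²/n.
f = 1630/14407 = 0.11313945; Var(ȳ) = 0.88686055·1250000/1630 = 680.10779.
Var(Ŷ) = 14407² · 680.10779 = 1.4116429 × 10^11.
SE(Ŷ) = √(1.4116429 × 10^11) = 375720.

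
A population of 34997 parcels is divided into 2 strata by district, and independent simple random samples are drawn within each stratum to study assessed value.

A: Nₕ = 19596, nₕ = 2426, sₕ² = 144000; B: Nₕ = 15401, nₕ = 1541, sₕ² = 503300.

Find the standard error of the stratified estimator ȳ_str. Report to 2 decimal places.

Var(ȳ_str) = Σₕ Wₕ²(1 − fₕ)sₕ²/nₕ with Wₕ = Nₕ/N, N = 34997.
A: Wₕ = 0.55993371; term = 0.55993371²·(1 − 0.12380078)·144000/2426 = 16.306013.
B: Wₕ = 0.44006629; term = 0.44006629²·(1 − 0.10005844)·503300/1541 = 56.9213.
Sum = 73.227313.
SE = √(73.227313) = 8.56.

8.56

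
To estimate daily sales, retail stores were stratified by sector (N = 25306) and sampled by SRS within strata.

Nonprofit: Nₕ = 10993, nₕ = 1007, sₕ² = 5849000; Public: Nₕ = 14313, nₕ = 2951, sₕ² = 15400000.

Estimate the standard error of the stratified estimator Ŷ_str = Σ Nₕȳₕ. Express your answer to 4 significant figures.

1.219 × 10^6

Var(Ŷ_str) = Σₕ Nₕ²(1 − fₕ)sₕ²/nₕ.
Nonprofit: 10993²·(1 − 1007/10993)·5849000/1007 = 6.3761708 × 10^11.
Public: 14313²·(1 − 2951/14313)·15400000/2951 = 8.4866632 × 10^11.
Sum = 1.4862834 × 10^12.
SE = √(1.4862834 × 10^12) = 1.219 × 10^6.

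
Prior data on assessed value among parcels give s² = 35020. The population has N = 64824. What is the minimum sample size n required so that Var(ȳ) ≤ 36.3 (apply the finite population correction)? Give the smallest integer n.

951

Without fpc, n₀ = s²/D = 35020/36.3 = 964.7383.
With fpc, (1 − n/N)·s²/n ≤ D requires n ≥ n₀/(1 + n₀/N) = 964.7383/(1 + 964.7383/64824) = 950.5912.
Rounding up, n = 951.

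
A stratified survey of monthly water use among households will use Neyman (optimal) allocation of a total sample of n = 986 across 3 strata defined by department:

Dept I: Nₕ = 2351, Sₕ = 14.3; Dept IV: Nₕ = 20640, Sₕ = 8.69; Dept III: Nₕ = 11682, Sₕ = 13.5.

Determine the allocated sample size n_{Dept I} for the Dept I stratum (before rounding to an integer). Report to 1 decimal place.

Neyman allocation: nₕ = n·NₕSₕ / Σⱼ NⱼSⱼ.
Σ NⱼSⱼ = 2351·14.3 + 20640·8.69 + 11682·13.5 = 370687.9.
n_{Dept I} = 986·2351·14.3 / 370687.9 = 89.4.

89.4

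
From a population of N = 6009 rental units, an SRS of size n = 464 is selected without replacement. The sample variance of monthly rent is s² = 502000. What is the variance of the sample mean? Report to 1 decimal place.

998.4

Under SRS without replacement, Var(ȳ) = (1 − f)·s²/n with f = n/N = 464/6009 = 0.07721751.
Var(ȳ) = (1 − 0.07721751)·502000/464 = 0.92278249·1081.8966 = 998.3552.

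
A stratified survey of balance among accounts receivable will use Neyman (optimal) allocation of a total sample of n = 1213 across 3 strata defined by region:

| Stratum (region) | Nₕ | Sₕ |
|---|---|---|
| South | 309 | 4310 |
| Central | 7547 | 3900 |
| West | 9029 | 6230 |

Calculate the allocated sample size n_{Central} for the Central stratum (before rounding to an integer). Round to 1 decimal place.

Neyman allocation: nₕ = n·NₕSₕ / Σⱼ NⱼSⱼ.
Σ NⱼSⱼ = 309·4310 + 7547·3900 + 9029·6230 = 8.701576 × 10^7.
n_{Central} = 1213·7547·3900 / (8.701576 × 10^7) = 410.3.

410.3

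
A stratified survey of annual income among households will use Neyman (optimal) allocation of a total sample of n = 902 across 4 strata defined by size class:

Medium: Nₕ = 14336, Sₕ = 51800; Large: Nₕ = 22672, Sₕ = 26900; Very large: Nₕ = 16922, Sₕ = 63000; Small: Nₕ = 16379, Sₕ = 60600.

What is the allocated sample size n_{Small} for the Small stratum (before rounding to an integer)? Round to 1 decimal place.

262.5

Neyman allocation: nₕ = n·NₕSₕ / Σⱼ NⱼSⱼ.
Σ NⱼSⱼ = 14336·51800 + 22672·26900 + 16922·63000 + 16379·60600 = 3.411135 × 10^9.
n_{Small} = 902·16379·60600 / (3.411135 × 10^9) = 262.5.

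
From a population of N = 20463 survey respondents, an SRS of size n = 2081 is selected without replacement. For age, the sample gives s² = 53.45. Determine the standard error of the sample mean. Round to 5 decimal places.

0.15190

Under SRS without replacement, Var(ȳ) = (1 − f)·s²/n with f = n/N = 2081/20463 = 0.10169574.
Var(ȳ) = (1 − 0.10169574)·53.45/2081 = 0.89830426·0.025684767 = 0.023072735.
SE(ȳ) = √(0.023072735) = 0.15190.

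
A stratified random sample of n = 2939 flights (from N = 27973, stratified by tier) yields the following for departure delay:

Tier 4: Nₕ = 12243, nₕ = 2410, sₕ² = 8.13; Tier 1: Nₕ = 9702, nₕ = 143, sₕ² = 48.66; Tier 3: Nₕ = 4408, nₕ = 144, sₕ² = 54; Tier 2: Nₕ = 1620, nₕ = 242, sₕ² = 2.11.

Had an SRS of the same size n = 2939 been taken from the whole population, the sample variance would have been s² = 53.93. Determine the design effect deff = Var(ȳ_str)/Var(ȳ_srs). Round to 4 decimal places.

Var(ȳ_str) = Σ Wₕ²(1−fₕ)sₕ²/nₕ with Wₕ = Nₕ/27973:
  Tier 4: (12243/27973)²·(1−2410/12243)·8.13/2410 = 5.1900232 × 10^-4
  Tier 1: (9702/27973)²·(1−143/9702)·48.66/143 = 0.040330324
  Tier 3: (4408/27973)²·(1−144/4408)·54/144 = 0.0090076595
  Tier 2: (1620/27973)²·(1−242/1620)·2.11/242 = 2.4874435 × 10^-5
  → Var(ȳ_str) = 0.04988186.
Var(ȳ_srs) = (1 − 2939/27973)·53.93/2939 = 0.016421848.
deff = 0.04988186 / 0.016421848 = 3.0375.

3.0375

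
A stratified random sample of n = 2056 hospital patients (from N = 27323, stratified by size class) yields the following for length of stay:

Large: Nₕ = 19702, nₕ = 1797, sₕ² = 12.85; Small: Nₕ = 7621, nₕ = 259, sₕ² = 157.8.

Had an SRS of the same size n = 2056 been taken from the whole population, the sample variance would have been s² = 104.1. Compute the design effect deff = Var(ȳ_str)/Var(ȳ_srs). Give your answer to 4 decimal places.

1.0501

Var(ȳ_str) = Σ Wₕ²(1−fₕ)sₕ²/nₕ with Wₕ = Nₕ/27323:
  Large: (19702/27323)²·(1−1797/19702)·12.85/1797 = 0.003378959
  Small: (7621/27323)²·(1−259/7621)·157.8/259 = 0.045788693
  → Var(ȳ_str) = 0.049167652.
Var(ȳ_srs) = (1 − 2056/27323)·104.1/2056 = 0.046822319.
deff = 0.049167652 / 0.046822319 = 1.0501.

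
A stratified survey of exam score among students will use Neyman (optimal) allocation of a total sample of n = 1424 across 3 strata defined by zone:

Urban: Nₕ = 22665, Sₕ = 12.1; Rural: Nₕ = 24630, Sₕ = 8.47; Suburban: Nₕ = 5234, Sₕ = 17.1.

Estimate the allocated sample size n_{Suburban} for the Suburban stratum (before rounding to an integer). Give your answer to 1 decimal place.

Neyman allocation: nₕ = n·NₕSₕ / Σⱼ NⱼSⱼ.
Σ NⱼSⱼ = 22665·12.1 + 24630·8.47 + 5234·17.1 = 572364.
n_{Suburban} = 1424·5234·17.1 / 572364 = 222.7.

222.7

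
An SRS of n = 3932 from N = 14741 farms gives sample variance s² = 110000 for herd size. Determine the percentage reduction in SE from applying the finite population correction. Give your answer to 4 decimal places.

f = n/N = 3932/14741 = 0.26673903.
SE_no-fpc = √(s²/n) = 5.2891951; SE_fpc = √((1−f)s²/n) = 4.5291726.
Ratio = √(1−f) = 0.85630659. Reduction = 100·(1 − 0.85630659) = 14.3693%.

14.3693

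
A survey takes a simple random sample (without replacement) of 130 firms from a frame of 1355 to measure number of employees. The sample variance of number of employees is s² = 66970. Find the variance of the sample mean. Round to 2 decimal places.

465.73

Under SRS without replacement, Var(ȳ) = (1 − f)·s²/n with f = n/N = 130/1355 = 0.09594096.
Var(ȳ) = (1 − 0.09594096)·66970/130 = 0.90405904·515.15385 = 465.72949.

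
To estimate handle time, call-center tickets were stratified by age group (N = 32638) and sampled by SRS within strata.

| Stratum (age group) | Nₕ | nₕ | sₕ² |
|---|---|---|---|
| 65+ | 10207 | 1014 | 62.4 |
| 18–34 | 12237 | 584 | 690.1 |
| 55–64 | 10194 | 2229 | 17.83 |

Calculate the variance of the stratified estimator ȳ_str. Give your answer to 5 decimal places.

0.16422

Var(ȳ_str) = Σₕ Wₕ²(1 − fₕ)sₕ²/nₕ with Wₕ = Nₕ/N, N = 32638.
65+: Wₕ = 0.31273362; term = 0.31273362²·(1 − 0.09934359)·62.4/1014 = 0.0054206945.
18–34: Wₕ = 0.37493106; term = 0.37493106²·(1 − 0.04772412)·690.1/584 = 0.15818482.
55–64: Wₕ = 0.31233531; term = 0.31233531²·(1 − 0.21865803)·17.83/2229 = 6.0971181 × 10^-4.
Sum = 0.16421523.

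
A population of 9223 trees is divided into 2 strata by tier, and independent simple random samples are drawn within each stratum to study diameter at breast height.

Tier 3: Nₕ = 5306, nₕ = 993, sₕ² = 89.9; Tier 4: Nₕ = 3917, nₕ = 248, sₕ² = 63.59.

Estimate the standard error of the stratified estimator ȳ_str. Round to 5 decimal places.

0.26015

Var(ȳ_str) = Σₕ Wₕ²(1 − fₕ)sₕ²/nₕ with Wₕ = Nₕ/N, N = 9223.
Tier 3: Wₕ = 0.57530088; term = 0.57530088²·(1 − 0.18714663)·89.9/993 = 0.024356379.
Tier 4: Wₕ = 0.42469912; term = 0.42469912²·(1 − 0.06331376)·63.59/248 = 0.043320555.
Sum = 0.067676934.
SE = √(0.067676934) = 0.26015.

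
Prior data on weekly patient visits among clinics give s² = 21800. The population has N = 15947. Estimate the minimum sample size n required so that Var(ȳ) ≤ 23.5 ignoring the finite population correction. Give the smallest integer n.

928

Without fpc, n₀ = s²/D = 21800/23.5 = 927.6596.
Rounding up, n = 928.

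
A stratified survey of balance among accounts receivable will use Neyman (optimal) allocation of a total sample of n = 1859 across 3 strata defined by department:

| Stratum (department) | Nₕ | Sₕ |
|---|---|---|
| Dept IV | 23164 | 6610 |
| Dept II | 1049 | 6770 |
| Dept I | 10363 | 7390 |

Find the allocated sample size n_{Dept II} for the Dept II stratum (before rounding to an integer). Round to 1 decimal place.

Neyman allocation: nₕ = n·NₕSₕ / Σⱼ NⱼSⱼ.
Σ NⱼSⱼ = 23164·6610 + 1049·6770 + 10363·7390 = 2.3679834 × 10^8.
n_{Dept II} = 1859·1049·6770 / (2.3679834 × 10^8) = 55.8.

55.8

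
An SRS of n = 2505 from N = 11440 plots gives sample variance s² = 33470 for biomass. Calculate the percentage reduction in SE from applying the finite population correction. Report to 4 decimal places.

f = n/N = 2505/11440 = 0.21896853.
SE_no-fpc = √(s²/n) = 3.6553081; SE_fpc = √((1−f)s²/n) = 3.2304145.
Ratio = √(1−f) = 0.88375985. Reduction = 100·(1 − 0.88375985) = 11.6240%.

11.6240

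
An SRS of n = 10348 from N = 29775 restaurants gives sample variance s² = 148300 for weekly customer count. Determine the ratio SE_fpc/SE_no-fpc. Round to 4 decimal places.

f = n/N = 10348/29775 = 0.34753988.
SE_no-fpc = √(s²/n) = 3.7856666; SE_fpc = √((1−f)s²/n) = 3.0578723.
Ratio = √(1−f) = 0.80775003.

0.8078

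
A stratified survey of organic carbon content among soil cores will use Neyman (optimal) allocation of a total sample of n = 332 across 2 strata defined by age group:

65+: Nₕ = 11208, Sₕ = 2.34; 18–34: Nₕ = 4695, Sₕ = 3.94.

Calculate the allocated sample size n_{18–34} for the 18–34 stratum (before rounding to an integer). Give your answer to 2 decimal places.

137.32

Neyman allocation: nₕ = n·NₕSₕ / Σⱼ NⱼSⱼ.
Σ NⱼSⱼ = 11208·2.34 + 4695·3.94 = 44725.02.
n_{18–34} = 332·4695·3.94 / 44725.02 = 137.32.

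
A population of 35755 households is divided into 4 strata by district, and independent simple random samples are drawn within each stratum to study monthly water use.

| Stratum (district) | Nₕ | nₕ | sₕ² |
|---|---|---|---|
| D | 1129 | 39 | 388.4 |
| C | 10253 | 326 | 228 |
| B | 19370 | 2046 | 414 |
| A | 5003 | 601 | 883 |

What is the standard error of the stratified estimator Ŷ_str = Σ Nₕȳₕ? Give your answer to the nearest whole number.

13554

Var(Ŷ_str) = Σₕ Nₕ²(1 − fₕ)sₕ²/nₕ.
D: 1129²·(1 − 39/1129)·388.4/39 = 1.2255613 × 10^7.
C: 10253²·(1 − 326/10253)·228/326 = 7.1184629 × 10^7.
B: 19370²·(1 − 2046/19370)·414/2046 = 6.7900427 × 10^7.
A: 5003²·(1 − 601/5003)·883/601 = 3.235689 × 10^7.
Sum = 1.8369756 × 10^8.
SE = √(1.8369756 × 10^8) = 13554.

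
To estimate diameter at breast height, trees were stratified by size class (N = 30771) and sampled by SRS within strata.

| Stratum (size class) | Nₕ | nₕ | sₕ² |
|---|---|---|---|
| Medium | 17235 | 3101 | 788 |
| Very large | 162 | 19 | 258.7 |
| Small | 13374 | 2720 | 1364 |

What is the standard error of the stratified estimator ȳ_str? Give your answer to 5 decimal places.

0.37573

Var(ȳ_str) = Σₕ Wₕ²(1 − fₕ)sₕ²/nₕ with Wₕ = Nₕ/N, N = 30771.
Medium: Wₕ = 0.56010529; term = 0.56010529²·(1 − 0.17992457)·788/3101 = 0.065375889.
Very large: Wₕ = 0.00526470; term = 0.00526470²·(1 − 0.11728395)·258.7/19 = 3.3312763 × 10^-4.
Small: Wₕ = 0.43463001; term = 0.43463001²·(1 − 0.20337969)·1364/2720 = 0.075463381.
Sum = 0.1411724.
SE = √(0.1411724) = 0.37573.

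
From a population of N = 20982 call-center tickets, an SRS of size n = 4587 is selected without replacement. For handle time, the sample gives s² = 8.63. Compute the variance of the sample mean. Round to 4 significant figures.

0.001470

Under SRS without replacement, Var(ȳ) = (1 − f)·s²/n with f = n/N = 4587/20982 = 0.21861596.
Var(ȳ) = (1 − 0.21861596)·8.63/4587 = 0.78138404·0.001881404 = 0.001470099.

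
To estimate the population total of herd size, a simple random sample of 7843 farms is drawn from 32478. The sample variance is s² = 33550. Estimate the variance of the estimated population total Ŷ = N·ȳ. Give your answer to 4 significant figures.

3.423 × 10^9

Var(Ŷ) = N²·Var(ȳ) = N²·(1 − n/N)·s²/n.
f = 7843/32478 = 0.24148654; Var(ȳ) = 0.75851346·33550/7843 = 3.2446929.
Var(Ŷ) = 32478² · 3.2446929 = 3.4225685 × 10^9.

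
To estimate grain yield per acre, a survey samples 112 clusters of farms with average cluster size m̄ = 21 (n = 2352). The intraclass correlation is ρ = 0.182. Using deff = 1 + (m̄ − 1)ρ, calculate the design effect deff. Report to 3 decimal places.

deff = 1 + (21 − 1)·0.182 = 1 + 3.64 = 4.64.

4.640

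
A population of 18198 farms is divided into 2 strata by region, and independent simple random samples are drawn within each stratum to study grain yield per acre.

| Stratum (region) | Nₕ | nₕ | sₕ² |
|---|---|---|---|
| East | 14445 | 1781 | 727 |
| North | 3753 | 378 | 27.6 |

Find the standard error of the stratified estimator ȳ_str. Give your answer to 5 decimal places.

Var(ȳ_str) = Σₕ Wₕ²(1 − fₕ)sₕ²/nₕ with Wₕ = Nₕ/N, N = 18198.
East: Wₕ = 0.79376855; term = 0.79376855²·(1 − 0.12329526)·727/1781 = 0.22548186.
North: Wₕ = 0.20623145; term = 0.20623145²·(1 − 0.10071942)·27.6/378 = 0.0027926873.
Sum = 0.22827455.
SE = √(0.22827455) = 0.47778.

0.47778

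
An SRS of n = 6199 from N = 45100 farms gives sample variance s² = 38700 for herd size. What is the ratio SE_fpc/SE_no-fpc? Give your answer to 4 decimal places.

0.9287

f = n/N = 6199/45100 = 0.13745011.
SE_no-fpc = √(s²/n) = 2.4985881; SE_fpc = √((1−f)s²/n) = 2.3205278.
Ratio = √(1−f) = 0.92873564.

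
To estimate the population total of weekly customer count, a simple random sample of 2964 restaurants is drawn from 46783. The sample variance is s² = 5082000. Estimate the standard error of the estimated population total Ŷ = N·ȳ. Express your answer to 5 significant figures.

Var(Ŷ) = N²·Var(ȳ) = N²·(1 − n/N)·s²/n.
f = 2964/46783 = 0.06335635; Var(ȳ) = 0.93664365·5082000/2964 = 1605.9457.
Var(Ŷ) = 46783² · 1605.9457 = 3.5148516 × 10^12.
SE(Ŷ) = √(3.5148516 × 10^12) = 1.8748 × 10^6.

1.8748 × 10^6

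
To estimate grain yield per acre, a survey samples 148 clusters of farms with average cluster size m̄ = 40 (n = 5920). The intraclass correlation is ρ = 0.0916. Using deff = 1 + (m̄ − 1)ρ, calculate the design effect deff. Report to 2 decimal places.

4.57

deff = 1 + (40 − 1)·0.0916 = 1 + 3.5724 = 4.5724.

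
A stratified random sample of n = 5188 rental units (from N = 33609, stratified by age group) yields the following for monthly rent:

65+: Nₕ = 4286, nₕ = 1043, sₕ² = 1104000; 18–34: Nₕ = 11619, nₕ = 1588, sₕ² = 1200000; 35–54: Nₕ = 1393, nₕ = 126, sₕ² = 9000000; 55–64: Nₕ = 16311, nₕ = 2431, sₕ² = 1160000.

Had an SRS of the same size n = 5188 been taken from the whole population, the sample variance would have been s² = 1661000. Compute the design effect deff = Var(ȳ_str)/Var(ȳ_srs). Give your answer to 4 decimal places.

Var(ȳ_str) = Σ Wₕ²(1−fₕ)sₕ²/nₕ with Wₕ = Nₕ/33609:
  65+: (4286/33609)²·(1−1043/4286)·1104000/1043 = 13.024849
  18–34: (11619/33609)²·(1−1588/11619)·1200000/1588 = 77.9709
  35–54: (1393/33609)²·(1−126/1393)·9000000/126 = 111.60625
  55–64: (16311/33609)²·(1−2431/16311)·1160000/2431 = 95.638312
  → Var(ȳ_str) = 298.24031.
Var(ȳ_srs) = (1 − 5188/33609)·1661000/5188 = 270.74063.
deff = 298.24031 / 270.74063 = 1.1016.

1.1016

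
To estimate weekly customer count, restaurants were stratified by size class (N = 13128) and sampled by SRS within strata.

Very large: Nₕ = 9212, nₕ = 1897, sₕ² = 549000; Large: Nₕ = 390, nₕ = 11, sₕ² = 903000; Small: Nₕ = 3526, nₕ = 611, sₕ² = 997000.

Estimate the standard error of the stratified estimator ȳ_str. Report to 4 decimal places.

16.7593

Var(ȳ_str) = Σₕ Wₕ²(1 − fₕ)sₕ²/nₕ with Wₕ = Nₕ/N, N = 13128.
Very large: Wₕ = 0.70170628; term = 0.70170628²·(1 − 0.20592705)·549000/1897 = 113.15562.
Large: Wₕ = 0.02970750; term = 0.02970750²·(1 − 0.02820513)·903000/11 = 70.404715.
Small: Wₕ = 0.26858623; term = 0.26858623²·(1 − 0.17328417)·997000/611 = 97.314528.
Sum = 280.87486.
SE = √(280.87486) = 16.7593.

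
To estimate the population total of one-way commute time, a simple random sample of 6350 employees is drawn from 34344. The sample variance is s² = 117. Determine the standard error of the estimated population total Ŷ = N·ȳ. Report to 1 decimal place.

Var(Ŷ) = N²·Var(ȳ) = N²·(1 − n/N)·s²/n.
f = 6350/34344 = 0.18489401; Var(ȳ) = 0.81510599·117/6350 = 0.015018488.
Var(Ŷ) = 34344² · 0.015018488 = 1.7714462 × 10^7.
SE(Ŷ) = √(1.7714462 × 10^7) = 4208.9.

4208.9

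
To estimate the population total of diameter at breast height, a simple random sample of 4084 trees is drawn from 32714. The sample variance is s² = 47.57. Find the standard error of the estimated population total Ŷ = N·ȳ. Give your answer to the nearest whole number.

Var(Ŷ) = N²·Var(ȳ) = N²·(1 − n/N)·s²/n.
f = 4084/32714 = 0.12483952; Var(ȳ) = 0.87516048·47.57/4084 = 0.010193777.
Var(Ŷ) = 32714² · 0.010193777 = 1.0909439 × 10^7.
SE(Ŷ) = √(1.0909439 × 10^7) = 3303.

3303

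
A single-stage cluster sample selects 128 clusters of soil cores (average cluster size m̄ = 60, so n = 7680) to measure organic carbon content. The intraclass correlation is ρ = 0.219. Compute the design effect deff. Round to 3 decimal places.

13.921

deff = 1 + (60 − 1)·0.219 = 1 + 12.921 = 13.921.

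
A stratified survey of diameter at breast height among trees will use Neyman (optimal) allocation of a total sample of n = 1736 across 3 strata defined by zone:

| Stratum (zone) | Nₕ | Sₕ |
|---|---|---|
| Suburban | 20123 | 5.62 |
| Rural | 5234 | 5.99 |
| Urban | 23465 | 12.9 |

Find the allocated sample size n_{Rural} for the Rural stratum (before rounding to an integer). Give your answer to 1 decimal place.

Neyman allocation: nₕ = n·NₕSₕ / Σⱼ NⱼSⱼ.
Σ NⱼSⱼ = 20123·5.62 + 5234·5.99 + 23465·12.9 = 447141.42.
n_{Rural} = 1736·5234·5.99 / 447141.42 = 121.7.

121.7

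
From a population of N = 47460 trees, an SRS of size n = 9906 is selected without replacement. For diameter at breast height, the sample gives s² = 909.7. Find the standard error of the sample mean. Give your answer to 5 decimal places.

Under SRS without replacement, Var(ȳ) = (1 − f)·s²/n with f = n/N = 9906/47460 = 0.20872314.
Var(ȳ) = (1 − 0.20872314)·909.7/9906 = 0.79127686·0.091833232 = 0.072665512.
SE(ȳ) = √(0.072665512) = 0.26957.

0.26957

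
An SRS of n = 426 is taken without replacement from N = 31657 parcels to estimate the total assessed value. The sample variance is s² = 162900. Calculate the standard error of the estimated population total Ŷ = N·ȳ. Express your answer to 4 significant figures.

Var(Ŷ) = N²·Var(ȳ) = N²·(1 − n/N)·s²/n.
f = 426/31657 = 0.01345674; Var(ȳ) = 0.98654326·162900/426 = 377.24858.
Var(Ŷ) = 31657² · 377.24858 = 3.7806557 × 10^11.
SE(Ŷ) = √(3.7806557 × 10^11) = 614900.

614900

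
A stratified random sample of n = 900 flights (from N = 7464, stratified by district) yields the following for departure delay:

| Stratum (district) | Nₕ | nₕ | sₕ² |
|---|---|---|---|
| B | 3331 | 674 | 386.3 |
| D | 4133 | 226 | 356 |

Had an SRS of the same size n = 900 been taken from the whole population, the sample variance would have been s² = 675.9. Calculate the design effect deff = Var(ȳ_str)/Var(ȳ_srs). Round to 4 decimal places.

0.8292

Var(ȳ_str) = Σ Wₕ²(1−fₕ)sₕ²/nₕ with Wₕ = Nₕ/7464:
  B: (3331/7464)²·(1−674/3331)·386.3/674 = 0.091051633
  D: (4133/7464)²·(1−226/4133)·356/226 = 0.45656973
  → Var(ȳ_str) = 0.54762136.
Var(ȳ_srs) = (1 − 900/7464)·675.9/900 = 0.66044534.
deff = 0.54762136 / 0.66044534 = 0.8292.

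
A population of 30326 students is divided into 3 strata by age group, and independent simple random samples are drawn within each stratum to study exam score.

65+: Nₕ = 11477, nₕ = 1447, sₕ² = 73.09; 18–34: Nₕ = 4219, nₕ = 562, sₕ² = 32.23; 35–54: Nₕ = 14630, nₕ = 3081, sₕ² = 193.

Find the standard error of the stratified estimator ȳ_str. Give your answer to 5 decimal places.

0.13709

Var(ȳ_str) = Σₕ Wₕ²(1 − fₕ)sₕ²/nₕ with Wₕ = Nₕ/N, N = 30326.
65+: Wₕ = 0.37845413; term = 0.37845413²·(1 − 0.12607824)·73.09/1447 = 0.0063224948.
18–34: Wₕ = 0.13912155; term = 0.13912155²·(1 − 0.13320692)·32.23/562 = 9.6211772 × 10^-4.
35–54: Wₕ = 0.48242432; term = 0.48242432²·(1 − 0.21059467)·193/3081 = 0.011508641.
Sum = 0.018793254.
SE = √(0.018793254) = 0.13709.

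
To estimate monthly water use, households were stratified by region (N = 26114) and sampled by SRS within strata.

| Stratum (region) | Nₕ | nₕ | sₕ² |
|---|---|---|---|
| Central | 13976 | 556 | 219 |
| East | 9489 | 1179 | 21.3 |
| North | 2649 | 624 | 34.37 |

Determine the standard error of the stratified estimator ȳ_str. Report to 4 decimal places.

0.3329

Var(ȳ_str) = Σₕ Wₕ²(1 − fₕ)sₕ²/nₕ with Wₕ = Nₕ/N, N = 26114.
Central: Wₕ = 0.53519185; term = 0.53519185²·(1 − 0.03978248)·219/556 = 0.10833229.
East: Wₕ = 0.36336831; term = 0.36336831²·(1 − 0.12424913)·21.3/1179 = 0.0020890098.
North: Wₕ = 0.10143984; term = 0.10143984²·(1 − 0.23556059)·34.37/624 = 4.3326652 × 10^-4.
Sum = 0.11085457.
SE = √(0.11085457) = 0.3329.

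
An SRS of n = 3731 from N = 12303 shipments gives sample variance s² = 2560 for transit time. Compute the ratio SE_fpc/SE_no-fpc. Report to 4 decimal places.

0.8347

f = n/N = 3731/12303 = 0.30325937.
SE_no-fpc = √(s²/n) = 0.82833757; SE_fpc = √((1−f)s²/n) = 0.69142158.
Ratio = √(1−f) = 0.83470991.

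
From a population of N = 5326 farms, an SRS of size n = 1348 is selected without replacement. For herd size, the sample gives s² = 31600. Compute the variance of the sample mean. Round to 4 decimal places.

17.5090

Under SRS without replacement, Var(ȳ) = (1 − f)·s²/n with f = n/N = 1348/5326 = 0.25309801.
Var(ȳ) = (1 − 0.25309801)·31600/1348 = 0.74690199·23.442136 = 17.508978.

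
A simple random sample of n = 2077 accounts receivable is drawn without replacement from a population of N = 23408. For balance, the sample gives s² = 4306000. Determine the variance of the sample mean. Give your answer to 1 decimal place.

Under SRS without replacement, Var(ȳ) = (1 − f)·s²/n with f = n/N = 2077/23408 = 0.08873035.
Var(ȳ) = (1 − 0.08873035)·4306000/2077 = 0.91126965·2073.1825 = 1889.2283.

1889.2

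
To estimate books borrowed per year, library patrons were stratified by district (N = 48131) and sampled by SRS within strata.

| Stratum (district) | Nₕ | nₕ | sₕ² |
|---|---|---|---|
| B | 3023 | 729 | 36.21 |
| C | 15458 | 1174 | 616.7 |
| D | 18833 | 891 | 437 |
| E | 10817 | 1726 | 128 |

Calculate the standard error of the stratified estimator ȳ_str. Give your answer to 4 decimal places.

Var(ȳ_str) = Σₕ Wₕ²(1 − fₕ)sₕ²/nₕ with Wₕ = Nₕ/N, N = 48131.
B: Wₕ = 0.06280775; term = 0.06280775²·(1 − 0.24115117)·36.21/729 = 1.4869035 × 10^-4.
C: Wₕ = 0.32116515; term = 0.32116515²·(1 − 0.07594773)·616.7/1174 = 0.050067883.
D: Wₕ = 0.39128628; term = 0.39128628²·(1 − 0.04731057)·437/891 = 0.07153924.
E: Wₕ = 0.22474081; term = 0.22474081²·(1 − 0.15956365)·128/1726 = 0.003148023.
Sum = 0.12490384.
SE = √(0.12490384) = 0.3534.

0.3534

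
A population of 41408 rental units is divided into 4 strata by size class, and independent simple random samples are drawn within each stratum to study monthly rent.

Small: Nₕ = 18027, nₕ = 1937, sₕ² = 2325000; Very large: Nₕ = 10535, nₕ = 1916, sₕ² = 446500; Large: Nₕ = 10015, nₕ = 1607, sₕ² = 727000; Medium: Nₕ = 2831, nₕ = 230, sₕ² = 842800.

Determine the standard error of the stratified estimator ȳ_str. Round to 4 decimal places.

15.9168

Var(ȳ_str) = Σₕ Wₕ²(1 − fₕ)sₕ²/nₕ with Wₕ = Nₕ/N, N = 41408.
Small: Wₕ = 0.43535066; term = 0.43535066²·(1 − 0.10744994)·2325000/1937 = 203.05062.
Very large: Wₕ = 0.25441944; term = 0.25441944²·(1 − 0.18186996)·446500/1916 = 12.340958.
Large: Wₕ = 0.24186148; term = 0.24186148²·(1 − 0.16045931)·727000/1607 = 22.217423.
Medium: Wₕ = 0.06836843; term = 0.06836843²·(1 − 0.08124338)·842800/230 = 15.736509.
Sum = 253.34551.
SE = √(253.34551) = 15.9168.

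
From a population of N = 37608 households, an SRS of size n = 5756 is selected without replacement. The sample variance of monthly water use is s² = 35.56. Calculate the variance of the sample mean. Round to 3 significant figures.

0.00523

Under SRS without replacement, Var(ȳ) = (1 − f)·s²/n with f = n/N = 5756/37608 = 0.15305254.
Var(ȳ) = (1 − 0.15305254)·35.56/5756 = 0.84694746·0.0061779013 = 0.0052323578.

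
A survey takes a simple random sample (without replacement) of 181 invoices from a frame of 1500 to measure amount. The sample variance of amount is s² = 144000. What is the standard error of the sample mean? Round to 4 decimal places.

26.4496

Under SRS without replacement, Var(ȳ) = (1 − f)·s²/n with f = n/N = 181/1500 = 0.12066667.
Var(ȳ) = (1 − 0.12066667)·144000/181 = 0.87933333·795.58011 = 699.58011.
SE(ȳ) = √(699.58011) = 26.4496.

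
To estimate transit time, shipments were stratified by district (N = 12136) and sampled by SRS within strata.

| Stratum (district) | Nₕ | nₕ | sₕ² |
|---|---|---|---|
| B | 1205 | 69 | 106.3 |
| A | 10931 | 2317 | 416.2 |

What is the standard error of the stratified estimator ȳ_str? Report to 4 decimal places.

Var(ȳ_str) = Σₕ Wₕ²(1 − fₕ)sₕ²/nₕ with Wₕ = Nₕ/N, N = 12136.
B: Wₕ = 0.09929136; term = 0.09929136²·(1 − 0.05726141)·106.3/69 = 0.014318529.
A: Wₕ = 0.90070864; term = 0.90070864²·(1 − 0.21196597)·416.2/2317 = 0.11483907.
Sum = 0.1291576.
SE = √(0.1291576) = 0.3594.

0.3594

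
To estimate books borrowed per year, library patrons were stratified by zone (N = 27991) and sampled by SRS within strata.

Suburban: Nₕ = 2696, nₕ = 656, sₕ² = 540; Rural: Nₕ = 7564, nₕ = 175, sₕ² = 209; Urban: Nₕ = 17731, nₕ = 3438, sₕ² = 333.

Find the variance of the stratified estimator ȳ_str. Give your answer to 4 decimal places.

Var(ȳ_str) = Σₕ Wₕ²(1 − fₕ)sₕ²/nₕ with Wₕ = Nₕ/N, N = 27991.
Suburban: Wₕ = 0.09631667; term = 0.09631667²·(1 − 0.24332344)·540/656 = 0.0057783407.
Rural: Wₕ = 0.27022972; term = 0.27022972²·(1 − 0.02313591)·209/175 = 0.085193919.
Urban: Wₕ = 0.63345361; term = 0.63345361²·(1 − 0.19389769)·333/3438 = 0.031329839.
Sum = 0.1223021.

0.1223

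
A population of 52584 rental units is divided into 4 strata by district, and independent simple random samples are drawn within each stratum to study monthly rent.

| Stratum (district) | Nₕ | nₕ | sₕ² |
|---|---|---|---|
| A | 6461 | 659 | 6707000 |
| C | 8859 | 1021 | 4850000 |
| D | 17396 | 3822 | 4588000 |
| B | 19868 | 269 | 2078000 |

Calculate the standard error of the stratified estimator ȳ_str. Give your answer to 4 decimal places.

38.0479

Var(ȳ_str) = Σₕ Wₕ²(1 − fₕ)sₕ²/nₕ with Wₕ = Nₕ/N, N = 52584.
A: Wₕ = 0.12287007; term = 0.12287007²·(1 − 0.10199659)·6707000/659 = 137.97904.
C: Wₕ = 0.16847330; term = 0.16847330²·(1 − 0.11525003)·4850000/1021 = 119.28854.
D: Wₕ = 0.33082306; term = 0.33082306²·(1 − 0.21970568)·4588000/3822 = 102.51389.
B: Wₕ = 0.37783356; term = 0.37783356²·(1 − 0.01353936)·2078000/269 = 1087.8627.
Sum = 1447.6442.
SE = √(1447.6442) = 38.0479.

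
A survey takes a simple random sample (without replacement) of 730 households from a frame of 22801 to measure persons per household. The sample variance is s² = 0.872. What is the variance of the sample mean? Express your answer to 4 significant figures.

0.001156

Under SRS without replacement, Var(ȳ) = (1 − f)·s²/n with f = n/N = 730/22801 = 0.03201614.
Var(ȳ) = (1 − 0.03201614)·0.872/730 = 0.96798386·0.0011945205 = 0.0011562766.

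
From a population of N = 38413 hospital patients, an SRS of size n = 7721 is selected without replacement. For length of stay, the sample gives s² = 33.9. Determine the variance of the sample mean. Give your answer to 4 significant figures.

0.003508

Under SRS without replacement, Var(ȳ) = (1 − f)·s²/n with f = n/N = 7721/38413 = 0.20099966.
Var(ȳ) = (1 − 0.20099966)·33.9/7721 = 0.79900034·0.004390623 = 0.0035081092.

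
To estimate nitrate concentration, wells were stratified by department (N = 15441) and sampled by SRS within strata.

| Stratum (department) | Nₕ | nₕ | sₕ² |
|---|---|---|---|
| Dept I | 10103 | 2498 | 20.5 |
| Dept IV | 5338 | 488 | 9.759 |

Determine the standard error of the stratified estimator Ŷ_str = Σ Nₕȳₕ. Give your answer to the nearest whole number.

Var(Ŷ_str) = Σₕ Nₕ²(1 − fₕ)sₕ²/nₕ.
Dept I: 10103²·(1 − 2498/10103)·20.5/2498 = 630537.61.
Dept IV: 5338²·(1 − 488/5338)·9.759/488 = 517732.95.
Sum = 1.1482706 × 10^6.
SE = √(1.1482706 × 10^6) = 1072.

1072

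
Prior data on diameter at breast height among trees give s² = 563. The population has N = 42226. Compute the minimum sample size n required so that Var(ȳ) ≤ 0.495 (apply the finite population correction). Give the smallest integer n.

1108

Without fpc, n₀ = s²/D = 563/0.495 = 1137.3737.
With fpc, (1 − n/N)·s²/n ≤ D requires n ≥ n₀/(1 + n₀/N) = 1137.3737/(1 + 1137.3737/42226) = 1107.5416.
Rounding up, n = 1108.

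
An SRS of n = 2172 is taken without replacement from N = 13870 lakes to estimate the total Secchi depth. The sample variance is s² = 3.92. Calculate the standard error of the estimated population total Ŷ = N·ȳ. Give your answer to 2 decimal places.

541.14

Var(Ŷ) = N²·Var(ȳ) = N²·(1 − n/N)·s²/n.
f = 2172/13870 = 0.15659697; Var(ȳ) = 0.84340303·3.92/2172 = 0.0015221638.
Var(Ŷ) = 13870² · 0.0015221638 = 292829.15.
SE(Ŷ) = √(292829.15) = 541.14.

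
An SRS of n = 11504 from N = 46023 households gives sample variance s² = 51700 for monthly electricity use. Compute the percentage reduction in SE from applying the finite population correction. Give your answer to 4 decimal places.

f = n/N = 11504/46023 = 0.24996198.
SE_no-fpc = √(s²/n) = 2.1199267; SE_fpc = √((1−f)s²/n) = 1.8359569.
Ratio = √(1−f) = 0.86604736. Reduction = 100·(1 − 0.86604736) = 13.3953%.

13.3953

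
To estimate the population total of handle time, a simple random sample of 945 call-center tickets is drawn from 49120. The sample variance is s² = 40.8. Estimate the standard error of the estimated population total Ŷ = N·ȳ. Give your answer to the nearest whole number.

Var(Ŷ) = N²·Var(ȳ) = N²·(1 − n/N)·s²/n.
f = 945/49120 = 0.01923860; Var(ȳ) = 0.98076140·40.8/945 = 0.042343984.
Var(Ŷ) = 49120² · 0.042343984 = 1.0216648 × 10^8.
SE(Ŷ) = √(1.0216648 × 10^8) = 10108.

10108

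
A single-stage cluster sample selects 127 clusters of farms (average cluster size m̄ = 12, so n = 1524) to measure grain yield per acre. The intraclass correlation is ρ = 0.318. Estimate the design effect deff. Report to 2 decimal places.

deff = 1 + (12 − 1)·0.318 = 1 + 3.498 = 4.498.

4.50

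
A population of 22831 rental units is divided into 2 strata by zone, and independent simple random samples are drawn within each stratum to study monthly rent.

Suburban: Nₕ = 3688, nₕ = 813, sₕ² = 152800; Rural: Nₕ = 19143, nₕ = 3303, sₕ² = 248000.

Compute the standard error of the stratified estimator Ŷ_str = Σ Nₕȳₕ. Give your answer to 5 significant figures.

Var(Ŷ_str) = Σₕ Nₕ²(1 − fₕ)sₕ²/nₕ.
Suburban: 3688²·(1 − 813/3688)·152800/813 = 1.9927902 × 10^9.
Rural: 19143²·(1 − 3303/19143)·248000/3303 = 2.276713 × 10^10.
Sum = 2.475992 × 10^10.
SE = √(2.475992 × 10^10) = 157350.

157350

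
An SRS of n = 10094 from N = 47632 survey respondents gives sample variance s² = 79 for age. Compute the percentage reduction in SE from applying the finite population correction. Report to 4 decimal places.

11.2259

f = n/N = 10094/47632 = 0.21191636.
SE_no-fpc = √(s²/n) = 0.088467121; SE_fpc = √((1−f)s²/n) = 0.078535869.
Ratio = √(1−f) = 0.88774075. Reduction = 100·(1 − 0.88774075) = 11.2259%.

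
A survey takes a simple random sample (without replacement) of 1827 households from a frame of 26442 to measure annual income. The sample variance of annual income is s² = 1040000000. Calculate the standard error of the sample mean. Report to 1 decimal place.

727.9

Under SRS without replacement, Var(ȳ) = (1 − f)·s²/n with f = n/N = 1827/26442 = 0.06909462.
Var(ȳ) = (1 − 0.06909462)·1040000000/1827 = 0.93090538·569239.19 = 529907.82.
SE(ȳ) = √(529907.82) = 727.9.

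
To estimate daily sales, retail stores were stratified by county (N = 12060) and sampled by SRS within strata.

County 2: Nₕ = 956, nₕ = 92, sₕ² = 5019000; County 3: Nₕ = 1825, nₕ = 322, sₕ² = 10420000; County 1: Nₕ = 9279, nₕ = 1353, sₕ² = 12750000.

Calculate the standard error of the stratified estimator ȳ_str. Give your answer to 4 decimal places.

75.4004

Var(ȳ_str) = Σₕ Wₕ²(1 − fₕ)sₕ²/nₕ with Wₕ = Nₕ/N, N = 12060.
County 2: Wₕ = 0.07927032; term = 0.07927032²·(1 − 0.09623431)·5019000/92 = 309.81782.
County 3: Wₕ = 0.15132670; term = 0.15132670²·(1 − 0.17643836)·10420000/322 = 610.29397.
County 1: Wₕ = 0.76940299; term = 0.76940299²·(1 − 0.14581313)·12750000/1353 = 4765.1109.
Sum = 5685.2227.
SE = √(5685.2227) = 75.4004.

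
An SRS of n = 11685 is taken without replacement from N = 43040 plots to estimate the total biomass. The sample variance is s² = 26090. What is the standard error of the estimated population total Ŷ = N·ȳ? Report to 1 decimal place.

Var(Ŷ) = N²·Var(ȳ) = N²·(1 − n/N)·s²/n.
f = 11685/43040 = 0.27149164; Var(ȳ) = 0.72850836·26090/11685 = 1.6265968.
Var(Ŷ) = 43040² · 1.6265968 = 3.0131756 × 10^9.
SE(Ŷ) = √(3.0131756 × 10^9) = 54892.4.

54892.4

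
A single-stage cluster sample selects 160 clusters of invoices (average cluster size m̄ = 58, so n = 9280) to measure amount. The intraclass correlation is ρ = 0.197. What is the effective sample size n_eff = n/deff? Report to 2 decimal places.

deff = 1 + (58 − 1)·0.197 = 1 + 11.229 = 12.229.
n_eff = 9280 / 12.229 = 758.85.

758.85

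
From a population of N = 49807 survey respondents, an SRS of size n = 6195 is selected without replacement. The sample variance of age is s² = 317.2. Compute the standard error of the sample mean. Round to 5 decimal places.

Under SRS without replacement, Var(ȳ) = (1 − f)·s²/n with f = n/N = 6195/49807 = 0.12438011.
Var(ȳ) = (1 − 0.12438011)·317.2/6195 = 0.87561989·0.051202583 = 0.044834.
SE(ȳ) = √(0.044834) = 0.21174.

0.21174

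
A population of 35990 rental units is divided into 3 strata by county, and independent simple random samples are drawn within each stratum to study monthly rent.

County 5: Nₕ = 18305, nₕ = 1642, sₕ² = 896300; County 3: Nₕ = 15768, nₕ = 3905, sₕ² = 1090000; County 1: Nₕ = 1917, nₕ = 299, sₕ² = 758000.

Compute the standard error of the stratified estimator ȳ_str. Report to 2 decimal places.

Var(ȳ_str) = Σₕ Wₕ²(1 − fₕ)sₕ²/nₕ with Wₕ = Nₕ/N, N = 35990.
County 5: Wₕ = 0.50861350; term = 0.50861350²·(1 − 0.08970227)·896300/1642 = 128.54035.
County 3: Wₕ = 0.43812170; term = 0.43812170²·(1 − 0.24765348)·1090000/3905 = 40.31001.
County 1: Wₕ = 0.05326480; term = 0.05326480²·(1 − 0.15597287)·758000/299 = 6.0706466.
Sum = 174.92101.
SE = √(174.92101) = 13.23.

13.23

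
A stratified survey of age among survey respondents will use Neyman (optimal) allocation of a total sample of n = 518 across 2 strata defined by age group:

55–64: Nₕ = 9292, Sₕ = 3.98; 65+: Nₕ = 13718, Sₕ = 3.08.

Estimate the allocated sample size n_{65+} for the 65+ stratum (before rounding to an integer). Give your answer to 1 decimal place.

Neyman allocation: nₕ = n·NₕSₕ / Σⱼ NⱼSⱼ.
Σ NⱼSⱼ = 9292·3.98 + 13718·3.08 = 79233.6.
n_{65+} = 518·13718·3.08 / 79233.6 = 276.2.

276.2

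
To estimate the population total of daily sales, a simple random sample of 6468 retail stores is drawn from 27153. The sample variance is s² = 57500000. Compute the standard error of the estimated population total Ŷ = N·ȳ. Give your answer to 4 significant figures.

2.235 × 10^6

Var(Ŷ) = N²·Var(ȳ) = N²·(1 − n/N)·s²/n.
f = 6468/27153 = 0.23820572; Var(ȳ) = 0.76179428·57500000/6468 = 6772.2899.
Var(Ŷ) = 27153² · 6772.2899 = 4.9931105 × 10^12.
SE(Ŷ) = √(4.9931105 × 10^12) = 2.235 × 10^6.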